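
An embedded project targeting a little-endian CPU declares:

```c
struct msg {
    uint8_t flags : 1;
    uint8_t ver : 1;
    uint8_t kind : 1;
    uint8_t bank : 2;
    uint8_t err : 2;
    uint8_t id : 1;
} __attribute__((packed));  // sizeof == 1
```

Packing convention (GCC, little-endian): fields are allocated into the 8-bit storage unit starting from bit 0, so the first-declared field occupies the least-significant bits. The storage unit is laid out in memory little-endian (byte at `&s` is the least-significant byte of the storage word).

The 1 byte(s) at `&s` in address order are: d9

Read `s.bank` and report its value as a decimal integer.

3

[0]=0xd9 (little-endian) → word 0xd9
flags:1 @ bit 0 → (0xd9>>0)&0x1 = 0x1
ver:1 @ bit 1 → (0xd9>>1)&0x1 = 0x0
kind:1 @ bit 2 → (0xd9>>2)&0x1 = 0x0
bank:2 @ bit 3 → (0xd9>>3)&0x3 = 0x3  ←
err:2 @ bit 5 → (0xd9>>5)&0x3 = 0x2
id:1 @ bit 7 → (0xd9>>7)&0x1 = 0x1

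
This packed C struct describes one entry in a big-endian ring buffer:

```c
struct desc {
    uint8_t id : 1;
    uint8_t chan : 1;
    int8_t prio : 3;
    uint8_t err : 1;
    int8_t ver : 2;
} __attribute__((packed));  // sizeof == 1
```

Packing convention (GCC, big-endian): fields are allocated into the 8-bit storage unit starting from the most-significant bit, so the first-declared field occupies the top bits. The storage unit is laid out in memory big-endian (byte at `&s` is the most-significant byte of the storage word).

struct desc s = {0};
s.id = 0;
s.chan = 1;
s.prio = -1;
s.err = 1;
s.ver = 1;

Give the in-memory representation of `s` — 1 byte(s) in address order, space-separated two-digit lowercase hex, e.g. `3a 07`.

id:1 = 0 → 0x0 << 7 → word 0x00
chan:1 = 1 → 0x1 << 6 → word 0x40
prio:3 = -1 → 0x7 << 3 → word 0x78
err:1 = 1 → 0x1 << 2 → word 0x7c
ver:2 = 1 → 0x1 << 0 → word 0x7d
word = 0x7d → big-endian bytes:
  [0]=0x7d

7d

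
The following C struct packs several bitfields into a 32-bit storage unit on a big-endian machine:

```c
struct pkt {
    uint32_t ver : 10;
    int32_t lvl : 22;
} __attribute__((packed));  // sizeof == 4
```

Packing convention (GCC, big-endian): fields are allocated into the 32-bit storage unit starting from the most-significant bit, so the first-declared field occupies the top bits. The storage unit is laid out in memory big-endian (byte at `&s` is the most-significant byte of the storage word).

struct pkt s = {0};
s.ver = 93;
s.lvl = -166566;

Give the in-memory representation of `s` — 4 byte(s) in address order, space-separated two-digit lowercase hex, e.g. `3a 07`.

17 7d 75 5a

ver (10b) val=93 bits=0x5d at bit 22: 0x17400000
lvl (22b) val=-166566 bits=0x3d755a at bit 0: 0x177d755a
word = 0x177d755a → big-endian bytes:
  [0]=0x17  [1]=0x7d  [2]=0x75  [3]=0x5a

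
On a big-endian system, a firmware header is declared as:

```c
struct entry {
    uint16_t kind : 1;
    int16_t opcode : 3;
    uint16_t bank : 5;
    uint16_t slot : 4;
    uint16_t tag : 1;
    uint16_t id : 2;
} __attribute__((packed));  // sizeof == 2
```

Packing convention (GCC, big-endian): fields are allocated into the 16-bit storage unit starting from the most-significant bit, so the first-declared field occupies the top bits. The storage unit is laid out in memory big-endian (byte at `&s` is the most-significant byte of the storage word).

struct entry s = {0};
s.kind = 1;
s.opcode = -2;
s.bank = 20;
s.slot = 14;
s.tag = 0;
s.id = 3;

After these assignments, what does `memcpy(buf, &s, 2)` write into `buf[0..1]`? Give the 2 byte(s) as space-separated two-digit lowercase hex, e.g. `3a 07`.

ea 73

kind (1b) val=1 bits=0x1 at bit 15: 0x8000
opcode (3b) val=-2 bits=0x6 at bit 12: 0xe000
bank (5b) val=20 bits=0x14 at bit 7: 0xea00
slot (4b) val=14 bits=0xe at bit 3: 0xea70
tag (1b) val=0 bits=0x0 at bit 2: 0xea70
id (2b) val=3 bits=0x3 at bit 0: 0xea73
word = 0xea73 → big-endian bytes:
  [0]=0xea  [1]=0x73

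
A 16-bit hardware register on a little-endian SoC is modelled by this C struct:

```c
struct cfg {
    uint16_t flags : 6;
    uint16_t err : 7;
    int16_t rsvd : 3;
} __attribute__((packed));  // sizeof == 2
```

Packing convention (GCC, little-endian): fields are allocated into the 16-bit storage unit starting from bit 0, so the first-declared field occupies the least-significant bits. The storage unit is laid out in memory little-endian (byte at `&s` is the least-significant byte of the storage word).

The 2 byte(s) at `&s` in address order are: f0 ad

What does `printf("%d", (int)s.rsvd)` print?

[0]=0xf0 [1]=0xad (little-endian) → word 0xadf0
flags [0+:6] = (word>>0) & 0x3f = 48
err [6+:7] = (word>>6) & 0x7f = 55
rsvd [13+:3] = (word>>13) & 0x7 = 5  ←
rsvd signed 3b, MSB=1: 5 - 8 = -3

-3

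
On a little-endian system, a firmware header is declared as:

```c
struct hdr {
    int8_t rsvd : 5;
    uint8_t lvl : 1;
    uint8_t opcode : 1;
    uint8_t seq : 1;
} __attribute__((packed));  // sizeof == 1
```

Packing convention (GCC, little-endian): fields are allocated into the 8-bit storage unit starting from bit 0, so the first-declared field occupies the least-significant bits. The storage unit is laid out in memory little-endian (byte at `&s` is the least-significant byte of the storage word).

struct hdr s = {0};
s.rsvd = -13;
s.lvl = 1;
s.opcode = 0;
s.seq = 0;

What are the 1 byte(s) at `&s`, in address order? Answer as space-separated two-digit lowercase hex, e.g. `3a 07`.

rsvd (5b) val=-13 bits=0x13 at bit 0: 0x13
lvl (1b) val=1 bits=0x1 at bit 5: 0x33
opcode (1b) val=0 bits=0x0 at bit 6: 0x33
seq (1b) val=0 bits=0x0 at bit 7: 0x33
word = 0x33 → little-endian bytes:
  [0]=0x33

33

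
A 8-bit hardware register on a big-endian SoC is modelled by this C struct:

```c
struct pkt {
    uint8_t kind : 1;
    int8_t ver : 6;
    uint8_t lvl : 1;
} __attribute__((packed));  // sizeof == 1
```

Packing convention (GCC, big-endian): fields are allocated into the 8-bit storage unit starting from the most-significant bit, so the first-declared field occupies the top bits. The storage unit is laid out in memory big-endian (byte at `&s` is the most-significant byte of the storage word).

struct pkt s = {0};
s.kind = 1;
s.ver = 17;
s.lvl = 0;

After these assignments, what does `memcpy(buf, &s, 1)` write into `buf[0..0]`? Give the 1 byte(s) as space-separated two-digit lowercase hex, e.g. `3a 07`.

kind:1 = 1 → 0x1 << 7 → word 0x80
ver:6 = 17 → 0x11 << 1 → word 0xa2
lvl:1 = 0 → 0x0 << 0 → word 0xa2
word = 0xa2 → big-endian bytes:
  [0]=0xa2

a2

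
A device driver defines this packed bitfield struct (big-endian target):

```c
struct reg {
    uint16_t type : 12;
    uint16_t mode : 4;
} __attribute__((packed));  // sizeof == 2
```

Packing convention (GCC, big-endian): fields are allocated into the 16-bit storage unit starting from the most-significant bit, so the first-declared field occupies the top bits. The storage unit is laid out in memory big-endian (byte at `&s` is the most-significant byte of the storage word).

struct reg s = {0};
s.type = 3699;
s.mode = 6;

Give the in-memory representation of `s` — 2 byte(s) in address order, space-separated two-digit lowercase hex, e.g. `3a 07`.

e7 36

[4+:12] type=3699 & 0xfff = 0xe73; word=0xe730
[0+:4] mode=6 & 0xf = 0x6; word=0xe736
word = 0xe736 → big-endian bytes:
  [0]=0xe7  [1]=0x36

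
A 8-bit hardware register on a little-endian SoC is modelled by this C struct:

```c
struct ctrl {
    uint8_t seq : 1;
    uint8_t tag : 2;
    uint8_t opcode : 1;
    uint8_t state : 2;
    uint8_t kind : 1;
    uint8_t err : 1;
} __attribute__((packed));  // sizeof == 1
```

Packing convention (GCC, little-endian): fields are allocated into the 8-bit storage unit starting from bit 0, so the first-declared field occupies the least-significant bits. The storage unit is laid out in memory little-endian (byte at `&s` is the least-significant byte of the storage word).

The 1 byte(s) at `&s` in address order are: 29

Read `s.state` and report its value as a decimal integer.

[0]=0x29 (little-endian) → word 0x29
seq:1 @ bit 0 → (0x29>>0)&0x1 = 0x1
tag:2 @ bit 1 → (0x29>>1)&0x3 = 0x0
opcode:1 @ bit 3 → (0x29>>3)&0x1 = 0x1
state:2 @ bit 4 → (0x29>>4)&0x3 = 0x2  ←
kind:1 @ bit 6 → (0x29>>6)&0x1 = 0x0
err:1 @ bit 7 → (0x29>>7)&0x1 = 0x0

2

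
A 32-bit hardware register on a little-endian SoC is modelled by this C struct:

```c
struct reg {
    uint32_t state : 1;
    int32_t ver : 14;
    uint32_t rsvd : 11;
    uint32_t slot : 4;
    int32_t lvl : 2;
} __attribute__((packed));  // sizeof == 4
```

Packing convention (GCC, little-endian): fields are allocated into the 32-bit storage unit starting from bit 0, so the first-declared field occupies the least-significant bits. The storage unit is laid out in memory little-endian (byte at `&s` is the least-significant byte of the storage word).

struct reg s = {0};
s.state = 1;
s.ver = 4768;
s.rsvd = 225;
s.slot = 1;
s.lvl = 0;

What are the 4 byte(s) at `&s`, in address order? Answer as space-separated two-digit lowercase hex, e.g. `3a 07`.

state (1b) val=1 bits=0x1 at bit 0: 0x00000001
ver (14b) val=4768 bits=0x12a0 at bit 1: 0x00002541
rsvd (11b) val=225 bits=0xe1 at bit 15: 0x0070a541
slot (4b) val=1 bits=0x1 at bit 26: 0x0470a541
lvl (2b) val=0 bits=0x0 at bit 30: 0x0470a541
word = 0x0470a541 → little-endian bytes:
  [0]=0x41  [1]=0xa5  [2]=0x70  [3]=0x04

41 a5 70 04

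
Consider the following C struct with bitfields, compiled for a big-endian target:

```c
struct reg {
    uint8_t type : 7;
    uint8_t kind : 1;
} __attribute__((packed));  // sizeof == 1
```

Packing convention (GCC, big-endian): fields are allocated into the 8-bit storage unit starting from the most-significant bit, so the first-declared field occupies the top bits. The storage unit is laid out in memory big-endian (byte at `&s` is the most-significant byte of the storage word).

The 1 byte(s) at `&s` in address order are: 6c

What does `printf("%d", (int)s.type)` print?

[0]=0x6c (big-endian) → word 0x6c
type [1+:7] = (word>>1) & 0x7f = 54  ←
kind [0+:1] = (word>>0) & 0x1 = 0

54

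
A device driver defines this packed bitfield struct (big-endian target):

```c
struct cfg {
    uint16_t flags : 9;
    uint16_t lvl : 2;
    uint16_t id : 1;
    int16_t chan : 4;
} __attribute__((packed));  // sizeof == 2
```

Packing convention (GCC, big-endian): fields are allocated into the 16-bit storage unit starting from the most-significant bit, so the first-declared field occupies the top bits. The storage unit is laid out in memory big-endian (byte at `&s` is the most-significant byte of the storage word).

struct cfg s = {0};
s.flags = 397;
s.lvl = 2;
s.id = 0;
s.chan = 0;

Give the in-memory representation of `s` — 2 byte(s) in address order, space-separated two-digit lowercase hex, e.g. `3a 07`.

flags (9b) val=397 bits=0x18d at bit 7: 0xc680
lvl (2b) val=2 bits=0x2 at bit 5: 0xc6c0
id (1b) val=0 bits=0x0 at bit 4: 0xc6c0
chan (4b) val=0 bits=0x0 at bit 0: 0xc6c0
word = 0xc6c0 → big-endian bytes:
  [0]=0xc6  [1]=0xc0

c6 c0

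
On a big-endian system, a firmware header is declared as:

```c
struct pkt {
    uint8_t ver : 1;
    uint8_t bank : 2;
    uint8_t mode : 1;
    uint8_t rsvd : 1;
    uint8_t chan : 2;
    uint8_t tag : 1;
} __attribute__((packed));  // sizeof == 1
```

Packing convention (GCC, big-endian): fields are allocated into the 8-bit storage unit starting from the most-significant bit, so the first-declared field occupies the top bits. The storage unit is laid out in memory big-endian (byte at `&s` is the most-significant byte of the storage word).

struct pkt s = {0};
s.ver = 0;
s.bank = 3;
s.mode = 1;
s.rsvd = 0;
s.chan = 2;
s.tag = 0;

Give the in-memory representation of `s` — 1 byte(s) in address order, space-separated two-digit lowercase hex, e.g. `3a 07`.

ver (1b) val=0 bits=0x0 at bit 7: 0x00
bank (2b) val=3 bits=0x3 at bit 5: 0x60
mode (1b) val=1 bits=0x1 at bit 4: 0x70
rsvd (1b) val=0 bits=0x0 at bit 3: 0x70
chan (2b) val=2 bits=0x2 at bit 1: 0x74
tag (1b) val=0 bits=0x0 at bit 0: 0x74
word = 0x74 → big-endian bytes:
  [0]=0x74

74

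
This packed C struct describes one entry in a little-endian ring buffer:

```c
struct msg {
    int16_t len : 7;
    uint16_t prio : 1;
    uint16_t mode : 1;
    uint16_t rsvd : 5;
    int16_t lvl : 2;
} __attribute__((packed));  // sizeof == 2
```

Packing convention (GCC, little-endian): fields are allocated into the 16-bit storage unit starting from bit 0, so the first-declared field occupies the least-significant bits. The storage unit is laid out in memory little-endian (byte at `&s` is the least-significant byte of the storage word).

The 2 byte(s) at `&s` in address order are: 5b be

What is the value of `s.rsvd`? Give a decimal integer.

[0]=0x5b [1]=0xbe (little-endian) → word 0xbe5b
len:7 @ bit 0 → (0xbe5b>>0)&0x7f = 0x5b
prio:1 @ bit 7 → (0xbe5b>>7)&0x1 = 0x0
mode:1 @ bit 8 → (0xbe5b>>8)&0x1 = 0x0
rsvd:5 @ bit 9 → (0xbe5b>>9)&0x1f = 0x1f  ←
lvl:2 @ bit 14 → (0xbe5b>>14)&0x3 = 0x2

31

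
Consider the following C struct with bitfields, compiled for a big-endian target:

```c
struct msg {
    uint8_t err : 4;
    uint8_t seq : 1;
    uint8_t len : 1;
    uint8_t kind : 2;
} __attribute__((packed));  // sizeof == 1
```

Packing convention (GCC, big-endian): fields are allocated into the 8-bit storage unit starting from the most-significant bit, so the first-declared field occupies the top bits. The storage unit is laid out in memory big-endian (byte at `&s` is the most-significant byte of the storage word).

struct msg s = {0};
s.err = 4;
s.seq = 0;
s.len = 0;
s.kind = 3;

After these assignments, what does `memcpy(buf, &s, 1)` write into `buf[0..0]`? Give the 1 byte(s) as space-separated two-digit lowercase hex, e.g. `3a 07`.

43

[4+:4] err=4 & 0xf = 0x4; word=0x40
[3+:1] seq=0 & 0x1 = 0x0; word=0x40
[2+:1] len=0 & 0x1 = 0x0; word=0x40
[0+:2] kind=3 & 0x3 = 0x3; word=0x43
word = 0x43 → big-endian bytes:
  [0]=0x43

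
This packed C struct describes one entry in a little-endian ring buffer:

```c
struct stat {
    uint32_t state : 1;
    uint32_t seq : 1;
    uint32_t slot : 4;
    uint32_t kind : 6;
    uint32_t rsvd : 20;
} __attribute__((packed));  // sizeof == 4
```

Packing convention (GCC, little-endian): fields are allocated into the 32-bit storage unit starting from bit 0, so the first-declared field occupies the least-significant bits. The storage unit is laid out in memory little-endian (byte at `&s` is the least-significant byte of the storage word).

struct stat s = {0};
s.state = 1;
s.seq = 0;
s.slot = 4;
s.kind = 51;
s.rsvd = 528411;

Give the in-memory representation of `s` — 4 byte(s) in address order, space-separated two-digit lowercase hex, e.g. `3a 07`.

state (1b) val=1 bits=0x1 at bit 0: 0x00000001
seq (1b) val=0 bits=0x0 at bit 1: 0x00000001
slot (4b) val=4 bits=0x4 at bit 2: 0x00000011
kind (6b) val=51 bits=0x33 at bit 6: 0x00000cd1
rsvd (20b) val=528411 bits=0x8101b at bit 12: 0x8101bcd1
word = 0x8101bcd1 → little-endian bytes:
  [0]=0xd1  [1]=0xbc  [2]=0x01  [3]=0x81

d1 bc 01 81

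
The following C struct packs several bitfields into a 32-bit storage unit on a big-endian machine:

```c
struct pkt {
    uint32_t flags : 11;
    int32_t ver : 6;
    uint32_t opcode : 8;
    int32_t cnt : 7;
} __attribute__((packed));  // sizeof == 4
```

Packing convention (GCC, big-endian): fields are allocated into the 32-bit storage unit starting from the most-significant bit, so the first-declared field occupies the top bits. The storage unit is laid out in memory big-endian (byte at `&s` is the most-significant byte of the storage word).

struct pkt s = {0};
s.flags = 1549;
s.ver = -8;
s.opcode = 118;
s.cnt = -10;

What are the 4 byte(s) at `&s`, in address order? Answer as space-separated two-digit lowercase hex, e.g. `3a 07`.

[21+:11] flags=1549 & 0x7ff = 0x60d; word=0xc1a00000
[15+:6] ver=-8 & 0x3f = 0x38; word=0xc1bc0000
[7+:8] opcode=118 & 0xff = 0x76; word=0xc1bc3b00
[0+:7] cnt=-10 & 0x7f = 0x76; word=0xc1bc3b76
word = 0xc1bc3b76 → big-endian bytes:
  [0]=0xc1  [1]=0xbc  [2]=0x3b  [3]=0x76

c1 bc 3b 76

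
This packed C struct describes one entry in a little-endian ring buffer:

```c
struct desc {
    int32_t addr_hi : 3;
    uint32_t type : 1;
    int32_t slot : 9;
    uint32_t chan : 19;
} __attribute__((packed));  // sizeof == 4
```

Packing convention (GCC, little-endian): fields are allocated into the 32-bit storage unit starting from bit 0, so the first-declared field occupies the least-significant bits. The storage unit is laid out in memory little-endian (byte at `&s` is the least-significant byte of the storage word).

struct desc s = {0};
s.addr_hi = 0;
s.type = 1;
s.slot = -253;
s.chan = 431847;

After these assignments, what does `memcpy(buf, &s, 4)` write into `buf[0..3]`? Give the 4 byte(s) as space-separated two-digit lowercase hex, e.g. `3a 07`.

38 f0 dc d2

addr_hi:3 = 0 → 0x0 << 0 → word 0x00000000
type:1 = 1 → 0x1 << 3 → word 0x00000008
slot:9 = -253 → 0x103 << 4 → word 0x00001038
chan:19 = 431847 → 0x696e7 << 13 → word 0xd2dcf038
word = 0xd2dcf038 → little-endian bytes:
  [0]=0x38  [1]=0xf0  [2]=0xdc  [3]=0xd2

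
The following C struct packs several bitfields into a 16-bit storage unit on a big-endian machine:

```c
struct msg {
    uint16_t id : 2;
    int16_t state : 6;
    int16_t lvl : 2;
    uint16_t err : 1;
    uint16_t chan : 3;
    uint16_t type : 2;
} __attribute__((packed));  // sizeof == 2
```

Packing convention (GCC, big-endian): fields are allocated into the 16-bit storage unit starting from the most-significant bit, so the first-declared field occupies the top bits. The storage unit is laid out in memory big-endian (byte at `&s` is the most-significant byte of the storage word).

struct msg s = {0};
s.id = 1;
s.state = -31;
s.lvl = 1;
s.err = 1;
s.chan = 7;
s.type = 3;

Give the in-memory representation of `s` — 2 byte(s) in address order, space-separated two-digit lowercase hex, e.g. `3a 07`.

id:2 = 1 → 0x1 << 14 → word 0x4000
state:6 = -31 → 0x21 << 8 → word 0x6100
lvl:2 = 1 → 0x1 << 6 → word 0x6140
err:1 = 1 → 0x1 << 5 → word 0x6160
chan:3 = 7 → 0x7 << 2 → word 0x617c
type:2 = 3 → 0x3 << 0 → word 0x617f
word = 0x617f → big-endian bytes:
  [0]=0x61  [1]=0x7f

61 7f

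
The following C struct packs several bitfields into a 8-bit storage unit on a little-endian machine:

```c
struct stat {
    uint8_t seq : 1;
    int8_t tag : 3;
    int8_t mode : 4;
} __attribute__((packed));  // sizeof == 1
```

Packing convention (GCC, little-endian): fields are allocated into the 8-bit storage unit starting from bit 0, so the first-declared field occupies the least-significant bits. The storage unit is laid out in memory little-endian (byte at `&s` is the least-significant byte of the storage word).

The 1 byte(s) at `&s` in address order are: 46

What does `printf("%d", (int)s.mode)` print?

[0]=0x46 (little-endian) → word 0x46
seq [0+:1] = (word>>0) & 0x1 = 0
tag [1+:3] = (word>>1) & 0x7 = 3
mode [4+:4] = (word>>4) & 0xf = 4  ←
mode signed 4b, MSB=0: value = 4

4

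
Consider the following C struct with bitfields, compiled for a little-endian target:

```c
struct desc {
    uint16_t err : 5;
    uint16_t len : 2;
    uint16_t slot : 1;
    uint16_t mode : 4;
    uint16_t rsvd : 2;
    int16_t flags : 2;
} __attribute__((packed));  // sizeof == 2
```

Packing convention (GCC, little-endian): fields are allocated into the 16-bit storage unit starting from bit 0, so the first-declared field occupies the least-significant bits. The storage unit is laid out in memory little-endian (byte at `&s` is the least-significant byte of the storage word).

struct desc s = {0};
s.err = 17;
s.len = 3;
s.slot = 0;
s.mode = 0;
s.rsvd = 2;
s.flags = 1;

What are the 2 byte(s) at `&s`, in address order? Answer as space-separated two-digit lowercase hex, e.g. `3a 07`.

71 60

[0+:5] err=17 & 0x1f = 0x11; word=0x0011
[5+:2] len=3 & 0x3 = 0x3; word=0x0071
[7+:1] slot=0 & 0x1 = 0x0; word=0x0071
[8+:4] mode=0 & 0xf = 0x0; word=0x0071
[12+:2] rsvd=2 & 0x3 = 0x2; word=0x2071
[14+:2] flags=1 & 0x3 = 0x1; word=0x6071
word = 0x6071 → little-endian bytes:
  [0]=0x71  [1]=0x60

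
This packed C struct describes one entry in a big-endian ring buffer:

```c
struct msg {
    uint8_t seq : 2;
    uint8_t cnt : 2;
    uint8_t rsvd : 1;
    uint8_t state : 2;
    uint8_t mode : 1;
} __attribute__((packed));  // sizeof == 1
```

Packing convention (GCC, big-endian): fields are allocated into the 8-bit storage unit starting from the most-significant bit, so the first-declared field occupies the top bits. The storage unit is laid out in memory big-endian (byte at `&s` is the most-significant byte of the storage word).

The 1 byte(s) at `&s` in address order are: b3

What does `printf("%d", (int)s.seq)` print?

2

[0]=0xb3 (big-endian) → word 0xb3
seq:2 @ bit 6 → (0xb3>>6)&0x3 = 0x2  ←
cnt:2 @ bit 4 → (0xb3>>4)&0x3 = 0x3
rsvd:1 @ bit 3 → (0xb3>>3)&0x1 = 0x0
state:2 @ bit 1 → (0xb3>>1)&0x3 = 0x1
mode:1 @ bit 0 → (0xb3>>0)&0x1 = 0x1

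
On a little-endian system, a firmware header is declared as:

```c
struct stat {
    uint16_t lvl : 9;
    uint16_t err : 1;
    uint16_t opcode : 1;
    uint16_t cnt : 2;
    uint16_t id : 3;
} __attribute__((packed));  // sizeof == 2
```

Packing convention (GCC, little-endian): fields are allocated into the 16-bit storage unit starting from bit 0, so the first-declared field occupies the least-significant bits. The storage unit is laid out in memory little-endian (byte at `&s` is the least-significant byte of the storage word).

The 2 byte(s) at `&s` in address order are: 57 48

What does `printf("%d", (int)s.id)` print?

[0]=0x57 [1]=0x48 (little-endian) → word 0x4857
lvl [0+:9] = (word>>0) & 0x1ff = 87
err [9+:1] = (word>>9) & 0x1 = 0
opcode [10+:1] = (word>>10) & 0x1 = 0
cnt [11+:2] = (word>>11) & 0x3 = 1
id [13+:3] = (word>>13) & 0x7 = 2  ←

2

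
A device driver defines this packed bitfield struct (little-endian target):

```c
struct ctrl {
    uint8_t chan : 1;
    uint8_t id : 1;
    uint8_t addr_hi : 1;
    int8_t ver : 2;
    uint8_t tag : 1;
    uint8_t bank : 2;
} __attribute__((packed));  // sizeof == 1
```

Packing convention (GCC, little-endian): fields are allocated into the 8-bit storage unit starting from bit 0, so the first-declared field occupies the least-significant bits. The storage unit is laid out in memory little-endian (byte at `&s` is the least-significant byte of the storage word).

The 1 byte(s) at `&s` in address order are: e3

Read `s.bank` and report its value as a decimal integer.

[0]=0xe3 (little-endian) → word 0xe3
chan:1 @ bit 0 → (0xe3>>0)&0x1 = 0x1
id:1 @ bit 1 → (0xe3>>1)&0x1 = 0x1
addr_hi:1 @ bit 2 → (0xe3>>2)&0x1 = 0x0
ver:2 @ bit 3 → (0xe3>>3)&0x3 = 0x0
tag:1 @ bit 5 → (0xe3>>5)&0x1 = 0x1
bank:2 @ bit 6 → (0xe3>>6)&0x3 = 0x3  ←

3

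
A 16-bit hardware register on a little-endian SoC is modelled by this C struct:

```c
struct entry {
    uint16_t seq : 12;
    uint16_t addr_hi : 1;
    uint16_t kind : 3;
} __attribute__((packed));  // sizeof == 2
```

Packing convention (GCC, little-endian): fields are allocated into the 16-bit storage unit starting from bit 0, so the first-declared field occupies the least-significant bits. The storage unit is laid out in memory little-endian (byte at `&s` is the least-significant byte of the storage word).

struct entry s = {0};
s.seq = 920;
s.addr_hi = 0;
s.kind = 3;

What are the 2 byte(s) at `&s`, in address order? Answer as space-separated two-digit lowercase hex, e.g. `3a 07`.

seq (12b) val=920 bits=0x398 at bit 0: 0x0398
addr_hi (1b) val=0 bits=0x0 at bit 12: 0x0398
kind (3b) val=3 bits=0x3 at bit 13: 0x6398
word = 0x6398 → little-endian bytes:
  [0]=0x98  [1]=0x63

98 63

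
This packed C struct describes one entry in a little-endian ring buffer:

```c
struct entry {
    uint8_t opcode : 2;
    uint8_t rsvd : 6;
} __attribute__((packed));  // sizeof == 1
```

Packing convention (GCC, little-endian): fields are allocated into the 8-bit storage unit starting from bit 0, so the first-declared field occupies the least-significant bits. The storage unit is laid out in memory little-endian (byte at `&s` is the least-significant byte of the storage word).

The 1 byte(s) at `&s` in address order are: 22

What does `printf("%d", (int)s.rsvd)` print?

8

[0]=0x22 (little-endian) → word 0x22
opcode:2 @ bit 0 → (0x22>>0)&0x3 = 0x2
rsvd:6 @ bit 2 → (0x22>>2)&0x3f = 0x8  ←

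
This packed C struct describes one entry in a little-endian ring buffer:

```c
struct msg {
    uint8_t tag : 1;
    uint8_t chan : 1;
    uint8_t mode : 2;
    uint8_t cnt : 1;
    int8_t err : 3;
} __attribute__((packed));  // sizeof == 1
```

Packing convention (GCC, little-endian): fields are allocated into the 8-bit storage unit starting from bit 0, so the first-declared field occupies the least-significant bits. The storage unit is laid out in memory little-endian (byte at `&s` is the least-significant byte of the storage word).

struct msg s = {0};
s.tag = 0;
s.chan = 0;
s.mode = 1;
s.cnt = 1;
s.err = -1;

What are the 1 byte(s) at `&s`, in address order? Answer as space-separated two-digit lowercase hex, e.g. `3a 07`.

f4

[0+:1] tag=0 & 0x1 = 0x0; word=0x00
[1+:1] chan=0 & 0x1 = 0x0; word=0x00
[2+:2] mode=1 & 0x3 = 0x1; word=0x04
[4+:1] cnt=1 & 0x1 = 0x1; word=0x14
[5+:3] err=-1 & 0x7 = 0x7; word=0xf4
word = 0xf4 → little-endian bytes:
  [0]=0xf4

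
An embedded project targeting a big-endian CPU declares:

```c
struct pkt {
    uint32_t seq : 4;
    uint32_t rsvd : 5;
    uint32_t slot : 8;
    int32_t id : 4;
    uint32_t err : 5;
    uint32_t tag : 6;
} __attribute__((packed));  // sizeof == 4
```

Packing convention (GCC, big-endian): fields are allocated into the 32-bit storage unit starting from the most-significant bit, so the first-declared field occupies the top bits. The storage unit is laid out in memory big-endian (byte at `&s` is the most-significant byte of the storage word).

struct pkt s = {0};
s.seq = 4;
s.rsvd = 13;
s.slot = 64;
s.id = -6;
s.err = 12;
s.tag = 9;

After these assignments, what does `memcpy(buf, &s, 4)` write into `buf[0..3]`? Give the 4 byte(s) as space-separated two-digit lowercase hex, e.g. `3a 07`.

seq:4 = 4 → 0x4 << 28 → word 0x40000000
rsvd:5 = 13 → 0xd << 23 → word 0x46800000
slot:8 = 64 → 0x40 << 15 → word 0x46a00000
id:4 = -6 → 0xa << 11 → word 0x46a05000
err:5 = 12 → 0xc << 6 → word 0x46a05300
tag:6 = 9 → 0x9 << 0 → word 0x46a05309
word = 0x46a05309 → big-endian bytes:
  [0]=0x46  [1]=0xa0  [2]=0x53  [3]=0x09

46 a0 53 09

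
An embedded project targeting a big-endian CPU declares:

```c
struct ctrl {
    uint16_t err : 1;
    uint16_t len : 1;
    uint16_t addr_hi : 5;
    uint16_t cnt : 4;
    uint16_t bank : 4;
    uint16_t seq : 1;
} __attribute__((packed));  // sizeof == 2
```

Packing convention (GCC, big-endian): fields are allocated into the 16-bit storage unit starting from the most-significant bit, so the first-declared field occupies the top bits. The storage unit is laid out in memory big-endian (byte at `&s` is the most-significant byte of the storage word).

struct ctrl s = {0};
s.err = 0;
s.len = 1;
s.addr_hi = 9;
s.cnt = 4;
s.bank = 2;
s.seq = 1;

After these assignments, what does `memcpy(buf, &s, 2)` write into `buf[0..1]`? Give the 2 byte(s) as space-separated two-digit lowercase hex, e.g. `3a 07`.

52 85

[15+:1] err=0 & 0x1 = 0x0; word=0x0000
[14+:1] len=1 & 0x1 = 0x1; word=0x4000
[9+:5] addr_hi=9 & 0x1f = 0x9; word=0x5200
[5+:4] cnt=4 & 0xf = 0x4; word=0x5280
[1+:4] bank=2 & 0xf = 0x2; word=0x5284
[0+:1] seq=1 & 0x1 = 0x1; word=0x5285
word = 0x5285 → big-endian bytes:
  [0]=0x52  [1]=0x85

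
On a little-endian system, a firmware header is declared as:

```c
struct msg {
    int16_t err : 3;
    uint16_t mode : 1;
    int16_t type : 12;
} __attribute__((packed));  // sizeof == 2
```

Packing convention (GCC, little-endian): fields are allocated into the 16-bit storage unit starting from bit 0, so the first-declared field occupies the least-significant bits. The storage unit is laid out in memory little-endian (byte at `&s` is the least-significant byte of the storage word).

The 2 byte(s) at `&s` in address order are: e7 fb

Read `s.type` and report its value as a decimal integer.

[0]=0xe7 [1]=0xfb (little-endian) → word 0xfbe7
err:3 @ bit 0 → (0xfbe7>>0)&0x7 = 0x7
mode:1 @ bit 3 → (0xfbe7>>3)&0x1 = 0x0
type:12 @ bit 4 → (0xfbe7>>4)&0xfff = 0xfbe  ←
type signed 12b, MSB=1: 4030 - 4096 = -66

-66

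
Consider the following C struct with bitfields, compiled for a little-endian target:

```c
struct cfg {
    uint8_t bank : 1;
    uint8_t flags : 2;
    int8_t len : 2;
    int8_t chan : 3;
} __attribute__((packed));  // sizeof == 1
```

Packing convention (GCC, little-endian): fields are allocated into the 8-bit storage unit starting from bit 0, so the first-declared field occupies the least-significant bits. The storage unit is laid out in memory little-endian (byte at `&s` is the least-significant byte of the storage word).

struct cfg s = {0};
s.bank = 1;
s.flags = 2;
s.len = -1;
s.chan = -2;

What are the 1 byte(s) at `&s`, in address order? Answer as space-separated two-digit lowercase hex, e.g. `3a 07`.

dd

bank:1 = 1 → 0x1 << 0 → word 0x01
flags:2 = 2 → 0x2 << 1 → word 0x05
len:2 = -1 → 0x3 << 3 → word 0x1d
chan:3 = -2 → 0x6 << 5 → word 0xdd
word = 0xdd → little-endian bytes:
  [0]=0xdd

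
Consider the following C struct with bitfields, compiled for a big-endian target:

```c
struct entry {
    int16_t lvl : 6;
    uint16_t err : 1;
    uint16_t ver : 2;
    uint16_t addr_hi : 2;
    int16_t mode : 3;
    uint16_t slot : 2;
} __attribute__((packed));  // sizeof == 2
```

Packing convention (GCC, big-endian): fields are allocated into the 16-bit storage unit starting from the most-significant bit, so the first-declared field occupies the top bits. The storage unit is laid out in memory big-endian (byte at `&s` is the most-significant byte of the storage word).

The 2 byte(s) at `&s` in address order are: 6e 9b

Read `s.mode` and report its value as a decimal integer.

[0]=0x6e [1]=0x9b (big-endian) → word 0x6e9b
lvl:6 @ bit 10 → (0x6e9b>>10)&0x3f = 0x1b
err:1 @ bit 9 → (0x6e9b>>9)&0x1 = 0x1
ver:2 @ bit 7 → (0x6e9b>>7)&0x3 = 0x1
addr_hi:2 @ bit 5 → (0x6e9b>>5)&0x3 = 0x0
mode:3 @ bit 2 → (0x6e9b>>2)&0x7 = 0x6  ←
slot:2 @ bit 0 → (0x6e9b>>0)&0x3 = 0x3
mode signed 3b, MSB=1: 6 - 8 = -2

-2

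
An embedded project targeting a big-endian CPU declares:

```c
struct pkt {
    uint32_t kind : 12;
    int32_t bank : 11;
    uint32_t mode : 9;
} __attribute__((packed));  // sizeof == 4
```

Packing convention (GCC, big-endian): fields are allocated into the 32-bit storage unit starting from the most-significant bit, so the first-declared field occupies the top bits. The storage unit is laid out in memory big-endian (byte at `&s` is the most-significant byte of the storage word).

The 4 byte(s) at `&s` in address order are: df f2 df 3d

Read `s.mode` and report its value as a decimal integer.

[0]=0xdf [1]=0xf2 [2]=0xdf [3]=0x3d (big-endian) → word 0xdff2df3d
kind:12 @ bit 20 → (0xdff2df3d>>20)&0xfff = 0xdff
bank:11 @ bit 9 → (0xdff2df3d>>9)&0x7ff = 0x16f
mode:9 @ bit 0 → (0xdff2df3d>>0)&0x1ff = 0x13d  ←

317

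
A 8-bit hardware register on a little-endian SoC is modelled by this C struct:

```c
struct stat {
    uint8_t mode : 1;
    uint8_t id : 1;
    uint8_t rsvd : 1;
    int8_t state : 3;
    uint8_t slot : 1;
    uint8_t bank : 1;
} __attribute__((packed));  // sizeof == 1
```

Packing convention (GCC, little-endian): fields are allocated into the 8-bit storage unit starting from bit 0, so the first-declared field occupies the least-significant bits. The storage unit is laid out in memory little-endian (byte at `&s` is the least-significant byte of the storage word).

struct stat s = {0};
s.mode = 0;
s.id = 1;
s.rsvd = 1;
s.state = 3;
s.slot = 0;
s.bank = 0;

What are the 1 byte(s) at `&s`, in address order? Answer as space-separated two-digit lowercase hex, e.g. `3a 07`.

1e

mode (1b) val=0 bits=0x0 at bit 0: 0x00
id (1b) val=1 bits=0x1 at bit 1: 0x02
rsvd (1b) val=1 bits=0x1 at bit 2: 0x06
state (3b) val=3 bits=0x3 at bit 3: 0x1e
slot (1b) val=0 bits=0x0 at bit 6: 0x1e
bank (1b) val=0 bits=0x0 at bit 7: 0x1e
word = 0x1e → little-endian bytes:
  [0]=0x1e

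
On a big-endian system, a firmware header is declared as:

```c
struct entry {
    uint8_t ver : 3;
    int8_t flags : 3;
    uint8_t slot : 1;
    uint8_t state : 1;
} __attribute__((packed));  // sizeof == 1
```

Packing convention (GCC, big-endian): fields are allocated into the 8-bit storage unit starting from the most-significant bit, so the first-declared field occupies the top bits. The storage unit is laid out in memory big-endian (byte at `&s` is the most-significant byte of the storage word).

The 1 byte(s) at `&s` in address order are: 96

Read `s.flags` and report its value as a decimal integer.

[0]=0x96 (big-endian) → word 0x96
ver:3 @ bit 5 → (0x96>>5)&0x7 = 0x4
flags:3 @ bit 2 → (0x96>>2)&0x7 = 0x5  ←
slot:1 @ bit 1 → (0x96>>1)&0x1 = 0x1
state:1 @ bit 0 → (0x96>>0)&0x1 = 0x0
flags signed 3b, MSB=1: 5 - 8 = -3

-3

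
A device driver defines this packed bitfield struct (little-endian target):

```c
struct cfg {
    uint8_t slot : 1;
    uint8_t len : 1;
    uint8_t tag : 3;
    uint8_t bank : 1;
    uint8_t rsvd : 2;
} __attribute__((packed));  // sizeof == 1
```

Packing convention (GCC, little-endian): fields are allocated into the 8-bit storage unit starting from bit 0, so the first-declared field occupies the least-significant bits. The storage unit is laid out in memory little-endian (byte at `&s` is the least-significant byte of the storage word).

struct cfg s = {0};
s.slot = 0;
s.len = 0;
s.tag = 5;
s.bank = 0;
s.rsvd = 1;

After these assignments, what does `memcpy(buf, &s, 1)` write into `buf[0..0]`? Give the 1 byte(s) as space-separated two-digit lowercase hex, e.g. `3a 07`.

slot (1b) val=0 bits=0x0 at bit 0: 0x00
len (1b) val=0 bits=0x0 at bit 1: 0x00
tag (3b) val=5 bits=0x5 at bit 2: 0x14
bank (1b) val=0 bits=0x0 at bit 5: 0x14
rsvd (2b) val=1 bits=0x1 at bit 6: 0x54
word = 0x54 → little-endian bytes:
  [0]=0x54

54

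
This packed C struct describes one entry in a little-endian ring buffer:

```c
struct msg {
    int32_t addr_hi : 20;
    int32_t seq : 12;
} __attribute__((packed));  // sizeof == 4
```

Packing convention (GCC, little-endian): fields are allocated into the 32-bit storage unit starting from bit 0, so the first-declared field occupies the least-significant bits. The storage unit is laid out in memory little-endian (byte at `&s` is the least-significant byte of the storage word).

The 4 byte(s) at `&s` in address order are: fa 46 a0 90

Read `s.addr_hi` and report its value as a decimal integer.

[0]=0xfa [1]=0x46 [2]=0xa0 [3]=0x90 (little-endian) → word 0x90a046fa
addr_hi:20 @ bit 0 → (0x90a046fa>>0)&0xfffff = 0x46fa  ←
seq:12 @ bit 20 → (0x90a046fa>>20)&0xfff = 0x90a
addr_hi signed 20b, MSB=0: value = 18170

18170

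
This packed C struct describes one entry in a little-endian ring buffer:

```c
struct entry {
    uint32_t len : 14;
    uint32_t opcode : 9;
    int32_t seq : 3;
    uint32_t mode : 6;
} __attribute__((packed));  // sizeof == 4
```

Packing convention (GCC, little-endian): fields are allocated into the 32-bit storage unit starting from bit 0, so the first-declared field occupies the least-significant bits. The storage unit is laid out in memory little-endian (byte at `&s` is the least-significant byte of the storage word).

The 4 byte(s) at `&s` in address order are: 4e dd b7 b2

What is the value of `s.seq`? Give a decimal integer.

-3

[0]=0x4e [1]=0xdd [2]=0xb7 [3]=0xb2 (little-endian) → word 0xb2b7dd4e
len:14 @ bit 0 → (0xb2b7dd4e>>0)&0x3fff = 0x1d4e
opcode:9 @ bit 14 → (0xb2b7dd4e>>14)&0x1ff = 0xdf
seq:3 @ bit 23 → (0xb2b7dd4e>>23)&0x7 = 0x5  ←
mode:6 @ bit 26 → (0xb2b7dd4e>>26)&0x3f = 0x2c
seq signed 3b, MSB=1: 5 - 8 = -3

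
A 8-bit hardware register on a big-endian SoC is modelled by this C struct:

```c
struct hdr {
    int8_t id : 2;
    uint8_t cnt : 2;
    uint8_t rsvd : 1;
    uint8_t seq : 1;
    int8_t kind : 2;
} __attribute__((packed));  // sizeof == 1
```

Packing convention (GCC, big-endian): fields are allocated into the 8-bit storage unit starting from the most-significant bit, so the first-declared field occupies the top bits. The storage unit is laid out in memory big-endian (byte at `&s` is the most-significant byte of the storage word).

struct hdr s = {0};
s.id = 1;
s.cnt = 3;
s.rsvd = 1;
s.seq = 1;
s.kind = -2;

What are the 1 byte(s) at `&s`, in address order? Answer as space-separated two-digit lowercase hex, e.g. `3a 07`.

7e

[6+:2] id=1 & 0x3 = 0x1; word=0x40
[4+:2] cnt=3 & 0x3 = 0x3; word=0x70
[3+:1] rsvd=1 & 0x1 = 0x1; word=0x78
[2+:1] seq=1 & 0x1 = 0x1; word=0x7c
[0+:2] kind=-2 & 0x3 = 0x2; word=0x7e
word = 0x7e → big-endian bytes:
  [0]=0x7e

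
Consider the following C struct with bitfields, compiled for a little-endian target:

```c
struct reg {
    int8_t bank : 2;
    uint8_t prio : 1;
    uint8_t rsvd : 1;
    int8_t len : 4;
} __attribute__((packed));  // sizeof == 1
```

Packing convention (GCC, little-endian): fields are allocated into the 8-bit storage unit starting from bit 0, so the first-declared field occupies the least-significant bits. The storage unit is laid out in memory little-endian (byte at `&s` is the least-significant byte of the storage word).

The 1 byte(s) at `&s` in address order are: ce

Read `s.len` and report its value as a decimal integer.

-4

[0]=0xce (little-endian) → word 0xce
bank:2 @ bit 0 → (0xce>>0)&0x3 = 0x2
prio:1 @ bit 2 → (0xce>>2)&0x1 = 0x1
rsvd:1 @ bit 3 → (0xce>>3)&0x1 = 0x1
len:4 @ bit 4 → (0xce>>4)&0xf = 0xc  ←
len signed 4b, MSB=1: 12 - 16 = -4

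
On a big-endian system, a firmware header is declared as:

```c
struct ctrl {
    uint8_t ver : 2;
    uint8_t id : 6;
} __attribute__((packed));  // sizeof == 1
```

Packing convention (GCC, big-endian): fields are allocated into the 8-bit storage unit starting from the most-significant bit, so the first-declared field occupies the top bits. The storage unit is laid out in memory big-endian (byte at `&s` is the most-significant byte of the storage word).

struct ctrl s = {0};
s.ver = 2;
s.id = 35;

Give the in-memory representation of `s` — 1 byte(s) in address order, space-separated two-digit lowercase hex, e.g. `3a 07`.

a3

ver:2 = 2 → 0x2 << 6 → word 0x80
id:6 = 35 → 0x23 << 0 → word 0xa3
word = 0xa3 → big-endian bytes:
  [0]=0xa3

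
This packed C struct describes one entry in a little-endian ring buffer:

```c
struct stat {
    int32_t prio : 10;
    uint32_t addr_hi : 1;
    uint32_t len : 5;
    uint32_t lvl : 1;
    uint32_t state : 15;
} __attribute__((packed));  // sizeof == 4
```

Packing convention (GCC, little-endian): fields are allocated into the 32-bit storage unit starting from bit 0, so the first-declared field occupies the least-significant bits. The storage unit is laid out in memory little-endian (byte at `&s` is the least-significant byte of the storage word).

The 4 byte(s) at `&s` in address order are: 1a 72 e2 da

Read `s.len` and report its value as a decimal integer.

[0]=0x1a [1]=0x72 [2]=0xe2 [3]=0xda (little-endian) → word 0xdae2721a
prio:10 @ bit 0 → (0xdae2721a>>0)&0x3ff = 0x21a
addr_hi:1 @ bit 10 → (0xdae2721a>>10)&0x1 = 0x0
len:5 @ bit 11 → (0xdae2721a>>11)&0x1f = 0xe  ←
lvl:1 @ bit 16 → (0xdae2721a>>16)&0x1 = 0x0
state:15 @ bit 17 → (0xdae2721a>>17)&0x7fff = 0x6d71

14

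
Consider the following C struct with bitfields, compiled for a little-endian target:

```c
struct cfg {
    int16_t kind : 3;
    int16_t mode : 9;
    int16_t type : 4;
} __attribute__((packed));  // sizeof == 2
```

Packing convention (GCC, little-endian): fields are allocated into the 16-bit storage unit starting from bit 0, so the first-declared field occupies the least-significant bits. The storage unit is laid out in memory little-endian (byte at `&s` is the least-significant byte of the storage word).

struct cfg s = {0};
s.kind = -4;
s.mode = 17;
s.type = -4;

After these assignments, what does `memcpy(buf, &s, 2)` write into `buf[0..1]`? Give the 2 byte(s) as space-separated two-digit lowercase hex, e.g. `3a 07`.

[0+:3] kind=-4 & 0x7 = 0x4; word=0x0004
[3+:9] mode=17 & 0x1ff = 0x11; word=0x008c
[12+:4] type=-4 & 0xf = 0xc; word=0xc08c
word = 0xc08c → little-endian bytes:
  [0]=0x8c  [1]=0xc0

8c c0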